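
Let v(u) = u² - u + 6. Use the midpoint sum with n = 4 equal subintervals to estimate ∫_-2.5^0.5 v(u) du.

26.109375

Δu = (0.5 − (-2.5))/4 = 0.75.
Midpoints: -2.125, -1.375, -0.625, 0.125.
v(-2.125) = 12.640625, v(-1.375) = 9.265625, v(-0.625) = 7.015625, v(0.125) = 5.890625.
Sum = Δu · [v(-2.125) + v(-1.375) + v(-0.625) + v(0.125)].
Sum = 26.109375.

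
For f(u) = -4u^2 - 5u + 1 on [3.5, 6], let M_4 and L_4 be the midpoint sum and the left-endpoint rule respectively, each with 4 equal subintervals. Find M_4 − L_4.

-32.6171875

M_4 = -287.3828125.
L_4 = -254.765625.
M_4 − L_4 = -32.6171875.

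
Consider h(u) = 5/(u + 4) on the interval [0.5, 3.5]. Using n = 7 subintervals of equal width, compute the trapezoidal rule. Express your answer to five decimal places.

2.55654

Δu = (3.5 − 0.5)/7 = 3/7.
h(0.5) = 10/9, h(13/14) = 70/69, h(19/14) = 14/15, h(25/14) = 70/81, h(31/14) = 70/87, h(37/14) = 70/93, h(43/14) = 70/99, h(3.5) = 2/3.
T_7 = (Δu/2)·[h(u_0) + 2h(u_1) + ... + 2h(u_{6}) + h(u_7)].
Sum ≈ 2.55654.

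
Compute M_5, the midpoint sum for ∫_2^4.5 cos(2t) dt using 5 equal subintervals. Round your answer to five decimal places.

Δt = (4.5 − 2)/5 = 0.5.
Midpoints: 2.25, 2.75, 3.25, 3.75, 4.25.
f(2.25) ≈ -0.21080, f(2.75) ≈ 0.70867, f(3.25) ≈ 0.97659, f(3.75) ≈ 0.34664, f(4.25) ≈ -0.60201.
Sum = Δt · [f(2.25) + f(2.75) + f(3.25) + f(3.75) + f(4.25)].
Sum ≈ 0.60954.

0.60954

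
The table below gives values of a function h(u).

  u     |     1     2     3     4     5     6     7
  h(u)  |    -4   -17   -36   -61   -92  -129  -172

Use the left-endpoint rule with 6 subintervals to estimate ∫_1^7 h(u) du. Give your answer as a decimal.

Δu = 1.
Sum = 1·[(-4) + (-17) + (-36) + (-61) + (-92) + (-129)] = -339.

-339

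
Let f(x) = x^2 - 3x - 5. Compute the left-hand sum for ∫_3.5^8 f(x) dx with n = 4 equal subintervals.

Δx = (8 − 3.5)/4 = 1.125.
Left endpoints: 3.5, 4.625, 5.75, 6.875.
f(3.5) = -3.25, f(4.625) = 2.515625, f(5.75) = 10.8125, f(6.875) = 21.640625.
Sum = Δx · [f(3.5) + f(4.625) + f(5.75) + f(6.875)].
Sum = 35.68359375.

35.68359375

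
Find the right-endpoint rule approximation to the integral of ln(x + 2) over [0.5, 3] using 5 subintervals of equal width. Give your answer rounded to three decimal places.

3.426

Δx = (3 − 0.5)/5 = 0.5.
Right endpoints: 1, 1.5, 2, 2.5, 3.
f(1) ≈ 1.099, f(1.5) ≈ 1.253, f(2) ≈ 1.386, f(2.5) ≈ 1.504, f(3) ≈ 1.609.
Sum = Δx · [f(1) + f(1.5) + f(2) + f(2.5) + f(3)].
Sum ≈ 3.426.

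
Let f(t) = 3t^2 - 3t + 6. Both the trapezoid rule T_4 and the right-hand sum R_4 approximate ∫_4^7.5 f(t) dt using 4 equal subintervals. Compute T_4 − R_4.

-48.234375

T_4 = 319.83984375.
R_4 = 368.07421875.
T_4 − R_4 = -48.234375.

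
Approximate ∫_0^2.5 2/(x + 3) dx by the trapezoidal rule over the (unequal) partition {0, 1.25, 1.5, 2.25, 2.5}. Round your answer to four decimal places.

Subinterval widths: 1.25, 0.25, 0.75, 0.25.
f(0) = 2/3, f(1.25) = 8/17, f(1.5) = 4/9, f(2.25) = 8/21, f(2.5) = 4/11.
On each subinterval the trapezoid contributes (Δx_i/2)·[f(x_{i-1}) + f(x_i)].
Sum ≈ 1.2278.

1.2278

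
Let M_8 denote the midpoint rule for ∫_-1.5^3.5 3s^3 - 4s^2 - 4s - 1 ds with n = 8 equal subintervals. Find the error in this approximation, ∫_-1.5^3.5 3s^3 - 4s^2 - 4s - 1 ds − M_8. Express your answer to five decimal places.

0.81380

Exact integral: ∫_-1.5^3.5 f(s) ds ≈ 22.0833333.
M_8 = 21.26953125.
Error ≈ 22.0833333 − 21.26953125 ≈ 0.81380.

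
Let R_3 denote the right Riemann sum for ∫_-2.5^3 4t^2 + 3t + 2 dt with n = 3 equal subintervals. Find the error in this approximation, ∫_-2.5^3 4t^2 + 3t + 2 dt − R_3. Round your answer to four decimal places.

Exact integral: ∫_-2.5^3 f(t) dt ≈ 71.958333.
R_3 ≈ 109.490741.
Error ≈ 71.958333 − 109.490741 ≈ -37.5324.

-37.5324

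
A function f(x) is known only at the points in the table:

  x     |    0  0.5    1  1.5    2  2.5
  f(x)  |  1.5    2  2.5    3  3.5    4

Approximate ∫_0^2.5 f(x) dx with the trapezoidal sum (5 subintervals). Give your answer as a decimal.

6.875

Δx = 0.5.
T_5 = (0.5/2)·[1.5 + 2·2 + 2·2.5 + 2·3 + 2·3.5 + 4] = 6.875.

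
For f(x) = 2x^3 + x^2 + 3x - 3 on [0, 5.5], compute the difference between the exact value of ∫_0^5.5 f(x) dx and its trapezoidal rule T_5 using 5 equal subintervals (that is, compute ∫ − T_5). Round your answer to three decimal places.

Exact integral: ∫_0^5.5 f(x) dx ≈ 541.86458.
T_5 = 561.275.
Error ≈ 541.86458 − 561.275 ≈ -19.410.

-19.410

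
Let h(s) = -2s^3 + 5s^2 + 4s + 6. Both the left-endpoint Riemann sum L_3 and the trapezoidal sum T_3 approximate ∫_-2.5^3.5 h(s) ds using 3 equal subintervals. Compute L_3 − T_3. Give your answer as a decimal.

L_3 = 161.
T_3 = 98.
L_3 − T_3 = 63.

63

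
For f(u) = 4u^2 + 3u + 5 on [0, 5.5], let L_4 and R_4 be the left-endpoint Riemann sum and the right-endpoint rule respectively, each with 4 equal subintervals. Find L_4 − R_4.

L_4 = 207.109375.
R_4 = 396.171875.
L_4 − R_4 = -189.0625.

-189.0625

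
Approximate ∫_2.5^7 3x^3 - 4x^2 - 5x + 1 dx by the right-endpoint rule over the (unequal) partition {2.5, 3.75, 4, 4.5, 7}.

Subinterval widths: 1.25, 0.25, 0.5, 2.5.
Right endpoints: 3.75, 4, 4.5, 7.
f(3.75) = 84.203125, f(4) = 109, f(4.5) = 170.875, f(7) = 799.
Sum = Σ Δx_i · f(x_i).
Sum = 2215.44140625.

2215.44140625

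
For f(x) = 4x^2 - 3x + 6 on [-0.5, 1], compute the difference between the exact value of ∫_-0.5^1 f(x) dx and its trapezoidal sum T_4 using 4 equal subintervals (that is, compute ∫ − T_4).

-0.140625

Exact integral: ∫_-0.5^1 f(x) dx = 9.375.
T_4 = 9.515625.
Error = 9.375 − 9.515625 = -0.140625.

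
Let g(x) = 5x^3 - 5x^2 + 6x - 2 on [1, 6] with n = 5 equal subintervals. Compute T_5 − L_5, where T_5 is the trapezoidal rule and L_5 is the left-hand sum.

465

T_5 = 1395.
L_5 = 930.
T_5 − L_5 = 465.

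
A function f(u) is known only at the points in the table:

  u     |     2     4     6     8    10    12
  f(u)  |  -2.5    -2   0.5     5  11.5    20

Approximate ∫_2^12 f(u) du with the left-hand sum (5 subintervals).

25

Δu = 2.
Sum = 2·[(-2.5) + (-2) + 0.5 + 5 + 11.5] = 25.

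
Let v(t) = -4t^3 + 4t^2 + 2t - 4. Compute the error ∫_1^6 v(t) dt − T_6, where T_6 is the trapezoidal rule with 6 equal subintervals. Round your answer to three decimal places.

Exact integral: ∫_1^6 v(t) dt ≈ -993.33333.
T_6 ≈ -1015.32407.
Error ≈ -993.33333 − (-1015.32407) ≈ 21.991.

21.991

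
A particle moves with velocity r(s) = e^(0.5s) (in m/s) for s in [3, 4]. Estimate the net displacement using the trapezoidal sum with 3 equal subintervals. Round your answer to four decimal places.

5.8282

Δs = (4 − 3)/3 = 1/3.
r(3) ≈ 4.4817, r(10/3) ≈ 5.2945, r(11/3) ≈ 6.2547, r(4) ≈ 7.3891.
T_3 = (Δs/2)·[r(s_0) + 2r(s_1) + 2r(s_2) + r(s_3)].
Sum ≈ 5.8282.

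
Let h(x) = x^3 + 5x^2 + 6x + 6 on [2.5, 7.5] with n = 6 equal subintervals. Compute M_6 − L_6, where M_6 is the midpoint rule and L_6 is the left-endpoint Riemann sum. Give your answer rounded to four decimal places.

268.5764

M_6 ≈ 1632.546296.
L_6 ≈ 1363.969907.
M_6 − L_6 ≈ 268.5764.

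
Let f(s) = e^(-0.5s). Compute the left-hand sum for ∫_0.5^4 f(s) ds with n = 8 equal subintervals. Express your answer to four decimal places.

1.4328

Δs = (4 − 0.5)/8 = 0.4375.
Left endpoints: 0.5, 0.9375, 1.375, 1.8125, 2.25, 2.6875, 3.125, 3.5625.
f(0.5) ≈ 0.7788, f(0.9375) ≈ 0.6258, f(1.375) ≈ 0.5028, f(1.8125) ≈ 0.4040, f(2.25) ≈ 0.3247, f(2.6875) ≈ 0.2609, f(3.125) ≈ 0.2096, f(3.5625) ≈ 0.1684.
Sum = Δs · [f(0.5) + f(0.9375) + f(1.375) + ...].
Sum ≈ 1.4328.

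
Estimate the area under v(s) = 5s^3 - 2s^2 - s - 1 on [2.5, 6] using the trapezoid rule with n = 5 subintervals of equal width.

Δs = (6 − 2.5)/5 = 0.7.
v(2.5) = 62.125, v(3.2) = 139.16, v(3.9) = 261.275, v(4.6) = 438.76, v(5.3) = 681.905, v(6) = 1001.
T_5 = (Δs/2)·[v(s_0) + 2v(s_1) + ... + 2v(s_{4}) + v(s_5)].
Sum = 1436.86375.

1436.86375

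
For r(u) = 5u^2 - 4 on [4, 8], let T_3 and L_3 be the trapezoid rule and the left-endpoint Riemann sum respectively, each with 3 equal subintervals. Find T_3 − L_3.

160

T_3 ≈ 736.592593.
L_3 ≈ 576.592593.
T_3 − L_3 = 160.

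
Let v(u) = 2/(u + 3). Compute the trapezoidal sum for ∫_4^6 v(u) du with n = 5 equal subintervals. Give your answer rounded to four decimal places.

0.5028

Δu = (6 − 4)/5 = 0.4.
v(4) = 2/7, v(4.4) = 10/37, v(4.8) = 10/39, v(5.2) = 10/41, v(5.6) = 10/43, v(6) = 2/9.
T_5 = (Δu/2)·[v(u_0) + 2v(u_1) + ... + 2v(u_{4}) + v(u_5)].
Sum ≈ 0.5028.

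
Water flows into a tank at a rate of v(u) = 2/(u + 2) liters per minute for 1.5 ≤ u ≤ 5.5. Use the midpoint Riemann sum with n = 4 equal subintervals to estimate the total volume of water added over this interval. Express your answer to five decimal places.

1.51905

Δu = (5.5 − 1.5)/4 = 1.
Midpoints: 2, 3, 4, 5.
v(2) = 0.5, v(3) = 0.4, v(4) = 1/3, v(5) = 2/7.
Sum = Δu · [v(2) + v(3) + v(4) + v(5)].
Sum ≈ 1.51905.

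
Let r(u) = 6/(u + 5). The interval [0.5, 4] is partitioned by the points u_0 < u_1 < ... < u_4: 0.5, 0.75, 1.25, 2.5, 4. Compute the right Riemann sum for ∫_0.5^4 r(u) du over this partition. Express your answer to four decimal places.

2.7409

Subinterval widths: 0.25, 0.5, 1.25, 1.5.
Right endpoints: 0.75, 1.25, 2.5, 4.
r(0.75) = 24/23, r(1.25) = 0.96, r(2.5) = 0.8, r(4) = 2/3.
Sum = Σ Δu_i · r(u_i).
Sum ≈ 2.7409.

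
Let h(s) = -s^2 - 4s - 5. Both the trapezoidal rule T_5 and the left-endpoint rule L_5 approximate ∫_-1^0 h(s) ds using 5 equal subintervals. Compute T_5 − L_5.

-0.3

T_5 = -3.34.
L_5 = -3.04.
T_5 − L_5 = -0.3.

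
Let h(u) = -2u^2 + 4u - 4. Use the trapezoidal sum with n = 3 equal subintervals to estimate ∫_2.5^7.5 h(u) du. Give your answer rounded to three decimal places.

-195.463

Δu = (7.5 − 2.5)/3 = 5/3.
h(2.5) = -6.5, h(25/6) = -397/18, h(35/6) = -877/18, h(7.5) = -86.5.
T_3 = (Δu/2)·[h(u_0) + 2h(u_1) + 2h(u_2) + h(u_3)].
Sum ≈ -195.463.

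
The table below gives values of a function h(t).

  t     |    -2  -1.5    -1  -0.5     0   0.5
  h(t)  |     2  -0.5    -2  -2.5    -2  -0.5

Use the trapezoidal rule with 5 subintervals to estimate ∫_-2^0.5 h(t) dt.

Δt = 0.5.
T_5 = (0.5/2)·[2 + 2·(-0.5) + 2·(-2) + 2·(-2.5) + 2·(-2) + (-0.5)] = -3.125.

-3.125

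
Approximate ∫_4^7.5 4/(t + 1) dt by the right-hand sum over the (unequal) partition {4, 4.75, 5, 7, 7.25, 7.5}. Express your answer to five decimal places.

Subinterval widths: 0.75, 0.25, 2, 0.25, 0.25.
Right endpoints: 4.75, 5, 7, 7.25, 7.5.
f(4.75) = 16/23, f(5) = 2/3, f(7) = 0.5, f(7.25) = 16/33, f(7.5) = 8/17.
Sum = Σ Δt_i · f(t_i).
Sum ≈ 1.92726.

1.92726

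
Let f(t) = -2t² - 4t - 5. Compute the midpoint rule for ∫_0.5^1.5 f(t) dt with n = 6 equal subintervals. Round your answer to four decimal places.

Δt = (1.5 − 0.5)/6 = 1/6.
Midpoints: 7/12, 0.75, 11/12, 13/12, 1.25, 17/12.
f(7/12) = -577/72, f(0.75) = -9.125, f(11/12) = -745/72, f(13/12) = -841/72, f(1.25) = -13.125, f(17/12) = -1057/72.
Sum = Δt · [f(7/12) + f(0.75) + f(11/12) + ...].
Sum ≈ -11.1620.

-11.1620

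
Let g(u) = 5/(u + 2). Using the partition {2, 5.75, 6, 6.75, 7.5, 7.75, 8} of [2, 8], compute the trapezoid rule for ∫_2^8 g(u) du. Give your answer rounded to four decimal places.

Subinterval widths: 3.75, 0.25, 0.75, 0.75, 0.25, 0.25.
g(2) = 1.25, g(5.75) = 20/31, g(6) = 0.625, g(6.75) = 4/7, g(7.5) = 10/19, g(7.75) = 20/39, g(8) = 0.5.
On each subinterval the trapezoid contributes (Δu_i/2)·[g(u_{i-1}) + g(u_i)].
Sum ≈ 4.8290.

4.8290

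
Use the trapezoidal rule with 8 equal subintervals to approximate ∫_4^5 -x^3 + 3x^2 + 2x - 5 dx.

-27.27734375

Δx = (5 − 4)/8 = 0.125.
f(4) = -13, f(4.125) = -8137/512, f(4.25) = -19.078125, f(4.375) = -11555/512, f(4.5) = -26.375, f(4.625) = -15621/512, f(4.75) = -34.984375, f(4.875) = -20383/512, f(5) = -45.
T_8 = (Δx/2)·[f(x_0) + 2f(x_1) + ... + 2f(x_{7}) + f(x_8)].
Sum = -27.27734375.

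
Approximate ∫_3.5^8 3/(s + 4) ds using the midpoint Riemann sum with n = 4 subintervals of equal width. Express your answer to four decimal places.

Δs = (8 − 3.5)/4 = 1.125.
Midpoints: 4.0625, 5.1875, 6.3125, 7.4375.
f(4.0625) = 16/43, f(5.1875) = 16/49, f(6.3125) = 16/55, f(7.4375) = 16/61.
Sum = Δs · [f(4.0625) + f(5.1875) + f(6.3125) + f(7.4375)].
Sum ≈ 1.4083.

1.4083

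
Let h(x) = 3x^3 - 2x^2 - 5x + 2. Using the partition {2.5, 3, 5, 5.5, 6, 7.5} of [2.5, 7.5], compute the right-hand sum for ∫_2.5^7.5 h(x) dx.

2786

Subinterval widths: 0.5, 2, 0.5, 0.5, 1.5.
Right endpoints: 3, 5, 5.5, 6, 7.5.
h(3) = 50, h(5) = 302, h(5.5) = 413.125, h(6) = 548, h(7.5) = 1117.625.
Sum = Σ Δx_i · h(x_i).
Sum = 2786.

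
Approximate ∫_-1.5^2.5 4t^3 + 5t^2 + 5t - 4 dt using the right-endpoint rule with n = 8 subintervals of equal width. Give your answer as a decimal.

Δt = (2.5 − (-1.5))/8 = 0.5.
Right endpoints: -1, -0.5, 0, 0.5, 1, 1.5, 2, 2.5.
f(-1) = -8, f(-0.5) = -5.75, f(0) = -4, f(0.5) = 0.25, f(1) = 10, f(1.5) = 28.25, f(2) = 58, f(2.5) = 102.25.
Sum = Δt · [f(-1) + f(-0.5) + f(0) + ...].
Sum = 90.5.

90.5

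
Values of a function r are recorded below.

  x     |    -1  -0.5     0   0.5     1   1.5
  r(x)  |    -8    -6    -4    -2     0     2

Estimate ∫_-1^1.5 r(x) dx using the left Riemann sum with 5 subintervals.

Δx = 0.5.
Sum = 0.5·[(-8) + (-6) + (-4) + (-2) + 0] = -10.

-10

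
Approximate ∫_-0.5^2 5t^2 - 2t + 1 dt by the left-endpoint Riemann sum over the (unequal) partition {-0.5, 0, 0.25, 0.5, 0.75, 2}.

5.28125

Subinterval widths: 0.5, 0.25, 0.25, 0.25, 1.25.
Left endpoints: -0.5, 0, 0.25, 0.5, 0.75.
f(-0.5) = 3.25, f(0) = 1, f(0.25) = 0.8125, f(0.5) = 1.25, f(0.75) = 2.3125.
Sum = Σ Δt_i · f(t_i).
Sum = 5.28125.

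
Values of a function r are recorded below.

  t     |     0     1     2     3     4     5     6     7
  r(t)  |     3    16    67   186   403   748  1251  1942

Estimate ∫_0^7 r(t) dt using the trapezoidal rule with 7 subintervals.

Δt = 1.
T_7 = (1/2)·[3 + 2·16 + 2·67 + 2·186 + 2·403 + 2·748 + 2·1251 + 1942] = 3643.5.

3643.5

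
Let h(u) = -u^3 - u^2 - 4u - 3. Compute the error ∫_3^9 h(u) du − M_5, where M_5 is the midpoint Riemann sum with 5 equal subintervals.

Exact integral: ∫_3^9 h(u) du = -2016.
M_5 = -2002.32.
Error = -2016 − (-2002.32) = -13.68.

-13.68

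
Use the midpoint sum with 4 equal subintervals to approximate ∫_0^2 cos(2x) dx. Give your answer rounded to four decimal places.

-0.3946

Δx = (2 − 0)/4 = 0.5.
Midpoints: 0.25, 0.75, 1.25, 1.75.
f(0.25) ≈ 0.8776, f(0.75) ≈ 0.0707, f(1.25) ≈ -0.8011, f(1.75) ≈ -0.9365.
Sum = Δx · [f(0.25) + f(0.75) + f(1.25) + f(1.75)].
Sum ≈ -0.3946.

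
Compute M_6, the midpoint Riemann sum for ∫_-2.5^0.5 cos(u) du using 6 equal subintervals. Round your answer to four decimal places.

1.0892

Δu = (0.5 − (-2.5))/6 = 0.5.
Midpoints: -2.25, -1.75, -1.25, -0.75, -0.25, 0.25.
f(-2.25) ≈ -0.6282, f(-1.75) ≈ -0.1782, f(-1.25) ≈ 0.3153, f(-0.75) ≈ 0.7317, f(-0.25) ≈ 0.9689, f(0.25) ≈ 0.9689.
Sum = Δu · [f(-2.25) + f(-1.75) + f(-1.25) + ...].
Sum ≈ 1.0892.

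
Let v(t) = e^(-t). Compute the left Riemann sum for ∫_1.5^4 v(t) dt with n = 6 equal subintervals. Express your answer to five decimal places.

Δt = (4 − 1.5)/6 = 5/12.
Left endpoints: 1.5, 23/12, 7/3, 2.75, 19/6, 43/12.
v(1.5) ≈ 0.22313, v(23/12) ≈ 0.14710, v(7/3) ≈ 0.09697, v(2.75) ≈ 0.06393, v(19/6) ≈ 0.04214, v(43/12) ≈ 0.02778.
Sum = Δt · [v(1.5) + v(23/12) + v(7/3) + ...].
Sum ≈ 0.25044.

0.25044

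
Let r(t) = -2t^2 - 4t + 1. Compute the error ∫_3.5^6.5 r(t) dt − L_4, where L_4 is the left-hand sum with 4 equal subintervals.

-26.4375

Exact integral: ∫_3.5^6.5 r(t) dt = -211.5.
L_4 = -185.0625.
Error = -211.5 − (-185.0625) = -26.4375.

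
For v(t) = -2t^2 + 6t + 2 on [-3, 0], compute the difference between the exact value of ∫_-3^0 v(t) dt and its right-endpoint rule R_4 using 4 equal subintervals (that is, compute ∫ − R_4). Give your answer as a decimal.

Exact integral: ∫_-3^0 v(t) dt = -39.
R_4 = -26.0625.
Error = -39 − (-26.0625) = -12.9375.

-12.9375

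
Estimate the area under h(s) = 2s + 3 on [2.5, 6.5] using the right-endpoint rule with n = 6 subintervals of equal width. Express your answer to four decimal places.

50.6667

Δs = (6.5 − 2.5)/6 = 2/3.
Right endpoints: 19/6, 23/6, 4.5, 31/6, 35/6, 6.5.
h(19/6) = 28/3, h(23/6) = 32/3, h(4.5) = 12, h(31/6) = 40/3, h(35/6) = 44/3, h(6.5) = 16.
Sum = Δs · [h(19/6) + h(23/6) + h(4.5) + ...].
Sum ≈ 50.6667.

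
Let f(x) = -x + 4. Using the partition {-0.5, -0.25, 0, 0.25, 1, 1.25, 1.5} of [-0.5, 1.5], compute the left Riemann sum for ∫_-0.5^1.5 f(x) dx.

Subinterval widths: 0.25, 0.25, 0.25, 0.75, 0.25, 0.25.
Left endpoints: -0.5, -0.25, 0, 0.25, 1, 1.25.
f(-0.5) = 4.5, f(-0.25) = 4.25, f(0) = 4, f(0.25) = 3.75, f(1) = 3, f(1.25) = 2.75.
Sum = Σ Δx_i · f(x_i).
Sum = 7.4375.

7.4375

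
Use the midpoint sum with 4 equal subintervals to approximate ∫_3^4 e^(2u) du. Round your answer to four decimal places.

Δu = (4 − 3)/4 = 0.25.
Midpoints: 3.125, 3.375, 3.625, 3.875.
f(3.125) ≈ 518.0128, f(3.375) ≈ 854.0588, f(3.625) ≈ 1408.1048, f(3.875) ≈ 2321.5724.
Sum = Δu · [f(3.125) + f(3.375) + f(3.625) + f(3.875)].
Sum ≈ 1275.4372.

1275.4372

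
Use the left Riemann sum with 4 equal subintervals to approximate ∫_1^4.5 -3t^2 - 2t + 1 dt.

-78.88671875

Δt = (4.5 − 1)/4 = 0.875.
Left endpoints: 1, 1.875, 2.75, 3.625.
f(1) = -4, f(1.875) = -13.296875, f(2.75) = -27.1875, f(3.625) = -45.671875.
Sum = Δt · [f(1) + f(1.875) + f(2.75) + f(3.625)].
Sum = -78.88671875.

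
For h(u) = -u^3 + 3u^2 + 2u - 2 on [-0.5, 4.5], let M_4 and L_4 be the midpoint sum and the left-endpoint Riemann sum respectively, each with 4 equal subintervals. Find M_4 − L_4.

-7.421875

M_4 = 0.703125.
L_4 = 8.125.
M_4 − L_4 = -7.421875.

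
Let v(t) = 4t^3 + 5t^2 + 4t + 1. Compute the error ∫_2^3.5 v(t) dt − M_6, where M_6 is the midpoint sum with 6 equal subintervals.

Exact integral: ∫_2^3.5 v(t) dt = 210.1875.
M_6 = 209.890625.
Error = 210.1875 − 209.890625 = 0.296875.

0.296875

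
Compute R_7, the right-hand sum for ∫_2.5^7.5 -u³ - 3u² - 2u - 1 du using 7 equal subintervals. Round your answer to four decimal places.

Δu = (7.5 − 2.5)/7 = 5/7.
Right endpoints: 45/14, 55/14, 65/14, 75/14, 85/14, 95/14, 7.5.
f(45/14) = -196559/2744, f(55/14) = -317729/2744, f(65/14) = -480299/2744, f(75/14) = -690269/2744, f(85/14) = -953639/2744, f(95/14) = -1276409/2744, f(7.5) = -606.625.
Sum = Δu · [f(45/14) + f(55/14) + f(65/14) + ...].
Sum ≈ -1452.3852.

-1452.3852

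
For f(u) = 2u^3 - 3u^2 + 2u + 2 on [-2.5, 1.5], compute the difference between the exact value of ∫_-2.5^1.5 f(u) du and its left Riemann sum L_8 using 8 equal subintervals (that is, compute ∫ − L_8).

15.5

Exact integral: ∫_-2.5^1.5 f(u) du = -32.
L_8 = -47.5.
Error = -32 − (-47.5) = 15.5.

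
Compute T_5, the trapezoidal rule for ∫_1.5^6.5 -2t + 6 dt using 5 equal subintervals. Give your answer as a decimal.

Δt = (6.5 − 1.5)/5 = 1.
f(1.5) = 3, f(2.5) = 1, f(3.5) = -1, f(4.5) = -3, f(5.5) = -5, f(6.5) = -7.
T_5 = (Δt/2)·[f(t_0) + 2f(t_1) + ... + 2f(t_{4}) + f(t_5)].
Sum = -10.

-10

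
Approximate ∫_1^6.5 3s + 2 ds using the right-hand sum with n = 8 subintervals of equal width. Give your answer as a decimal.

Δs = (6.5 − 1)/8 = 0.6875.
Right endpoints: 1.6875, 2.375, 3.0625, 3.75, 4.4375, 5.125, 5.8125, 6.5.
f(1.6875) = 7.0625, f(2.375) = 9.125, f(3.0625) = 11.1875, f(3.75) = 13.25, f(4.4375) = 15.3125, f(5.125) = 17.375, f(5.8125) = 19.4375, f(6.5) = 21.5.
Sum = Δs · [f(1.6875) + f(2.375) + f(3.0625) + ...].
Sum = 78.546875.

78.546875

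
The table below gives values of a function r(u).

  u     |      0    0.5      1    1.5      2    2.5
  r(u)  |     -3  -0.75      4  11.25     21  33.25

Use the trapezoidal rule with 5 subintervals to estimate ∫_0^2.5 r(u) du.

25.3125

Δu = 0.5.
T_5 = (0.5/2)·[(-3) + 2·(-0.75) + 2·4 + 2·11.25 + 2·21 + 33.25] = 25.3125.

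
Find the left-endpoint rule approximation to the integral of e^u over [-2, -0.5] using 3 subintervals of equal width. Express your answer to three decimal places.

Δu = (-0.5 − (-2))/3 = 0.5.
Left endpoints: -2, -1.5, -1.
f(-2) ≈ 0.135, f(-1.5) ≈ 0.223, f(-1) ≈ 0.368.
Sum = Δu · [f(-2) + f(-1.5) + f(-1)].
Sum ≈ 0.363.

0.363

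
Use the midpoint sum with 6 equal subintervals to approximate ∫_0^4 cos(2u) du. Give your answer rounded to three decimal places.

Δu = (4 − 0)/6 = 2/3.
Midpoints: 1/3, 1, 5/3, 7/3, 3, 11/3.
f(1/3) ≈ 0.786, f(1) ≈ -0.416, f(5/3) ≈ -0.982, f(7/3) ≈ -0.046, f(3) ≈ 0.960, f(11/3) ≈ 0.497.
Sum = Δu · [f(1/3) + f(1) + f(5/3) + ...].
Sum ≈ 0.533.

0.533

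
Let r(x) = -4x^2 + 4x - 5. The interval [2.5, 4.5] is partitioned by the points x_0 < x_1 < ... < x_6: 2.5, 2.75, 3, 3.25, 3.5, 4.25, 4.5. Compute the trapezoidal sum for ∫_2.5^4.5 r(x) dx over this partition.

-83

Subinterval widths: 0.25, 0.25, 0.25, 0.25, 0.75, 0.25.
r(2.5) = -20, r(2.75) = -24.25, r(3) = -29, r(3.25) = -34.25, r(3.5) = -40, r(4.25) = -60.25, r(4.5) = -68.
On each subinterval the trapezoid contributes (Δx_i/2)·[r(x_{i-1}) + r(x_i)].
Sum = -83.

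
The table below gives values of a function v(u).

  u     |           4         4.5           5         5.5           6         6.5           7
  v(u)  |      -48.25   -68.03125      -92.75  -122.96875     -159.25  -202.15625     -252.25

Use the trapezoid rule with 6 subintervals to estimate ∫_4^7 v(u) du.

Δu = 0.5.
T_6 = (0.5/2)·[(-48.25) + 2·(-68.03125) + 2·(-92.75) + 2·(-122.96875) + 2·(-159.25) + 2·(-202.15625) + (-252.25)] = -397.703125.

-397.703125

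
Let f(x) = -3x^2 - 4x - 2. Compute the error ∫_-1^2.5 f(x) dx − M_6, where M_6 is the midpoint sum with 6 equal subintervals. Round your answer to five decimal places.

-0.29774

Exact integral: ∫_-1^2.5 f(x) dx = -34.125.
M_6 ≈ -33.8272569.
Error ≈ -34.125 − (-33.8272569) ≈ -0.29774.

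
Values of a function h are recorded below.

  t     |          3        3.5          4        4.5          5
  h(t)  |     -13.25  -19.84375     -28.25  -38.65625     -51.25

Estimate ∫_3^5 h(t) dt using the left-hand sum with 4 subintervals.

-50

Δt = 0.5.
Sum = 0.5·[(-13.25) + (-19.84375) + (-28.25) + (-38.65625)] = -50.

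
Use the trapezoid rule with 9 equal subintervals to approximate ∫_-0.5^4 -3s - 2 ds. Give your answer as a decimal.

Δs = (4 − (-0.5))/9 = 0.5.
f(-0.5) = -0.5, f(0) = -2, f(0.5) = -3.5, f(1) = -5, f(1.5) = -6.5, f(2) = -8, f(2.5) = -9.5, f(3) = -11, f(3.5) = -12.5, f(4) = -14.
T_9 = (Δs/2)·[f(s_0) + 2f(s_1) + ... + 2f(s_{8}) + f(s_9)].
Sum = -32.625.

-32.625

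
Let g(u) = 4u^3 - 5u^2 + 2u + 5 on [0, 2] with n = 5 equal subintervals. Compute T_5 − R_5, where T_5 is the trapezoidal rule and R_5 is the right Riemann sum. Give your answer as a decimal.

-3.2

T_5 = 17.04.
R_5 = 20.24.
T_5 − R_5 = -3.2.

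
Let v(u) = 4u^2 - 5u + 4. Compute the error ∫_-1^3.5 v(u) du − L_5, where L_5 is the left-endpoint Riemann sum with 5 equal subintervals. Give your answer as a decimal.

7.695

Exact integral: ∫_-1^3.5 v(u) du = 48.375.
L_5 = 40.68.
Error = 48.375 − 40.68 = 7.695.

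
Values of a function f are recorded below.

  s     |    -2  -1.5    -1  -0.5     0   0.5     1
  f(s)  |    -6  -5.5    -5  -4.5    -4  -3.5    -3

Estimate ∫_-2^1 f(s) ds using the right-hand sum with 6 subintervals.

Δs = 0.5.
Sum = 0.5·[(-5.5) + (-5) + (-4.5) + (-4) + (-3.5) + (-3)] = -12.75.

-12.75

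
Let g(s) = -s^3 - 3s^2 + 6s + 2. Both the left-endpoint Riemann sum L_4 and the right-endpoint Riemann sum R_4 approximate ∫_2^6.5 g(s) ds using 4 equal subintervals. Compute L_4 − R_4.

398.671875

L_4 ≈ -400.75488.
R_4 ≈ -799.42676.
L_4 − R_4 = 398.671875.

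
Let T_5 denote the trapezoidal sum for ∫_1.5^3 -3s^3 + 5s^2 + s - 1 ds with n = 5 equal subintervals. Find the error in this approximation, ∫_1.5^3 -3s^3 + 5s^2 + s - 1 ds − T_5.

Exact integral: ∫_1.5^3 f(s) ds = -15.703125.
T_5 = -16.04625.
Error = -15.703125 − (-16.04625) = 0.343125.

0.343125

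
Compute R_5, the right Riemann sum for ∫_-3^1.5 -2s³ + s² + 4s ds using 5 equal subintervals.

15.66

Δs = (1.5 − (-3))/5 = 0.9.
Right endpoints: -2.1, -1.2, -0.3, 0.6, 1.5.
f(-2.1) = 14.532, f(-1.2) = 0.096, f(-0.3) = -1.056, f(0.6) = 2.328, f(1.5) = 1.5.
Sum = Δs · [f(-2.1) + f(-1.2) + f(-0.3) + f(0.6) + f(1.5)].
Sum = 15.66.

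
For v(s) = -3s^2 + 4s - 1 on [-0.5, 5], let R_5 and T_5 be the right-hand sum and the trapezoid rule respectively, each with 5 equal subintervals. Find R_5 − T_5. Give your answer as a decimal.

-28.7375

R_5 = -113.19.
T_5 = -84.4525.
R_5 − T_5 = -28.7375.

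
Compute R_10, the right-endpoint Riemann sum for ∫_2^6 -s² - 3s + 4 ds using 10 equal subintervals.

Δs = (6 − 2)/10 = 0.4.
Right endpoints: 2.4, 2.8, 3.2, 3.6, 4, 4.4, 4.8, 5.2, 5.6, 6.
f(2.4) = -8.96, f(2.8) = -12.24, f(3.2) = -15.84, f(3.6) = -19.76, f(4) = -24, f(4.4) = -28.56, f(4.8) = -33.44, f(5.2) = -38.64, f(5.6) = -44.16, f(6) = -50.
Sum = Δs · [f(2.4) + f(2.8) + f(3.2) + ...].
Sum = -110.24.

-110.24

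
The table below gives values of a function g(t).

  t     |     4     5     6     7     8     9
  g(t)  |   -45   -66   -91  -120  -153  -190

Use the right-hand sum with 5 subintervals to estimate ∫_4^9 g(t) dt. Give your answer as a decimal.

-620

Δt = 1.
Sum = 1·[(-66) + (-91) + (-120) + (-153) + (-190)] = -620.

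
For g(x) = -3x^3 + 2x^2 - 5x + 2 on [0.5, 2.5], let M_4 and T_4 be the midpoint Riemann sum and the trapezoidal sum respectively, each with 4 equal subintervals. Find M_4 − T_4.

M_4 = -29.4375.
T_4 = -30.875.
M_4 − T_4 = 1.4375.

1.4375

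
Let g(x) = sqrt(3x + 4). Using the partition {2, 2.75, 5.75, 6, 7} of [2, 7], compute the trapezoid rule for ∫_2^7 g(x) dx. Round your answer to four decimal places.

20.6707

Subinterval widths: 0.75, 3, 0.25, 1.
g(2) ≈ 3.1623, g(2.75) ≈ 3.5000, g(5.75) ≈ 4.6098, g(6) ≈ 4.6904, g(7) ≈ 5.0000.
On each subinterval the trapezoid contributes (Δx_i/2)·[g(x_{i-1}) + g(x_i)].
Sum ≈ 20.6707.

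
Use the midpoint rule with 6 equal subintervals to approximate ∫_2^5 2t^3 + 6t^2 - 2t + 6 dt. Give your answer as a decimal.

Δt = (5 − 2)/6 = 0.5.
Midpoints: 2.25, 2.75, 3.25, 3.75, 4.25, 4.75.
f(2.25) = 54.65625, f(2.75) = 87.46875, f(3.25) = 131.53125, f(3.75) = 188.34375, f(4.25) = 259.40625, f(4.75) = 346.21875.
Sum = Δt · [f(2.25) + f(2.75) + f(3.25) + ...].
Sum = 533.8125.

533.8125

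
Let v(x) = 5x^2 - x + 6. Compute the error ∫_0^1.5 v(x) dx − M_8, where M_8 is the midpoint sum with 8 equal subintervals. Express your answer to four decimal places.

Exact integral: ∫_0^1.5 v(x) dx = 13.5.
M_8 ≈ 13.478027.
Error ≈ 13.5 − 13.478027 ≈ 0.0220.

0.0220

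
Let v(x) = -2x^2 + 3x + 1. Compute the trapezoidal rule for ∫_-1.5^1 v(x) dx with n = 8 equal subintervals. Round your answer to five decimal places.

-2.37305

Δx = (1 − (-1.5))/8 = 0.3125.
v(-1.5) = -8, v(-1.1875) = -5.3828125, v(-0.875) = -3.15625, v(-0.5625) = -1.3203125, v(-0.25) = 0.125, v(0.0625) = 1.1796875, v(0.375) = 1.84375, v(0.6875) = 2.1171875, v(1) = 2.
T_8 = (Δx/2)·[v(x_0) + 2v(x_1) + ... + 2v(x_{7}) + v(x_8)].
Sum ≈ -2.37305.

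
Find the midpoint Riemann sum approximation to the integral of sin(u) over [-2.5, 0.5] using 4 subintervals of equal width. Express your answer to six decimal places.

Δu = (0.5 − (-2.5))/4 = 0.75.
Midpoints: -2.125, -1.375, -0.625, 0.125.
f(-2.125) ≈ -0.850320, f(-1.375) ≈ -0.980893, f(-0.625) ≈ -0.585097, f(0.125) ≈ 0.124675.
Sum = Δu · [f(-2.125) + f(-1.375) + f(-0.625) + f(0.125)].
Sum ≈ -1.718727.

-1.718727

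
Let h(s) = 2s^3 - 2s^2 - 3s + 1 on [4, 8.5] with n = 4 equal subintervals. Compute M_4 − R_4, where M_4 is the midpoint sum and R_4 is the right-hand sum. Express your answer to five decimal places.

M_4 ≈ 2018.5576172.
R_4 ≈ 2617.1191406.
M_4 − R_4 ≈ -598.56152.

-598.56152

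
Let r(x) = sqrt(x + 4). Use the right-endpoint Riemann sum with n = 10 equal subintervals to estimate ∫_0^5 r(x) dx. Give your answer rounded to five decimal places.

Δx = (5 − 0)/10 = 0.5.
Right endpoints: 0.5, 1, 1.5, 2, 2.5, 3, 3.5, 4, 4.5, 5.
r(0.5) ≈ 2.12132, r(1) ≈ 2.23607, r(1.5) ≈ 2.34521, r(2) ≈ 2.44949, r(2.5) ≈ 2.54951, r(3) ≈ 2.64575, r(3.5) ≈ 2.73861, r(4) ≈ 2.82843, r(4.5) ≈ 2.91548, r(5) ≈ 3.00000.
Sum = Δx · [r(0.5) + r(1) + r(1.5) + ...].
Sum ≈ 12.91493.

12.91493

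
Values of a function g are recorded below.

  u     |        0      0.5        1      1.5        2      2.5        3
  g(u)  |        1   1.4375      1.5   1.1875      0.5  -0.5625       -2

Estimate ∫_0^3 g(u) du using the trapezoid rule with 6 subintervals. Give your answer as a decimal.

Δu = 0.5.
T_6 = (0.5/2)·[1 + 2·1.4375 + 2·1.5 + 2·1.1875 + 2·0.5 + 2·(-0.5625) + (-2)] = 1.78125.

1.78125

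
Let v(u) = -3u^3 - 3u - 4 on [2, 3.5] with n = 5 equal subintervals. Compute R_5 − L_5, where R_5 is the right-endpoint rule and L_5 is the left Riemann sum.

R_5 = -135.8475.
L_5 = -103.11.
R_5 − L_5 = -32.7375.

-32.7375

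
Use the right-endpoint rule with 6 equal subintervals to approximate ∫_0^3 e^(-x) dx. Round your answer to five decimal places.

0.73237

Δx = (3 − 0)/6 = 0.5.
Right endpoints: 0.5, 1, 1.5, 2, 2.5, 3.
f(0.5) ≈ 0.60653, f(1) ≈ 0.36788, f(1.5) ≈ 0.22313, f(2) ≈ 0.13534, f(2.5) ≈ 0.08208, f(3) ≈ 0.04979.
Sum = Δx · [f(0.5) + f(1) + f(1.5) + ...].
Sum ≈ 0.73237.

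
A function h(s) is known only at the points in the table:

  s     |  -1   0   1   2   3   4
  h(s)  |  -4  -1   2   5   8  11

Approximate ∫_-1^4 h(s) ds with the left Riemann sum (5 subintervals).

Δs = 1.
Sum = 1·[(-4) + (-1) + 2 + 5 + 8] = 10.

10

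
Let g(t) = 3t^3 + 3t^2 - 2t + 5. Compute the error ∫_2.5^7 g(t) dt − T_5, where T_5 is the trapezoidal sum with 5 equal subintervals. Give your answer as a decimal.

Exact integral: ∫_2.5^7 g(t) dt = 2078.578125.
T_5 = 2106.37125.
Error = 2078.578125 − 2106.37125 = -27.793125.

-27.793125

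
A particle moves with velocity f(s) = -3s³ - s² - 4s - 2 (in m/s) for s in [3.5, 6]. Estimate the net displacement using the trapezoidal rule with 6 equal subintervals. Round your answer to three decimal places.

-972.826

Δs = (6 − 3.5)/6 = 5/12.
f(3.5) = -156.875, f(47/12) = -40945/192, f(13/3) = -2540/9, f(4.75) = -365.078125, f(31/6) = -463.125, f(67/12) = -332735/576, f(6) = -710.
T_6 = (Δs/2)·[f(s_0) + 2f(s_1) + ... + 2f(s_{5}) + f(s_6)].
Sum ≈ -972.826.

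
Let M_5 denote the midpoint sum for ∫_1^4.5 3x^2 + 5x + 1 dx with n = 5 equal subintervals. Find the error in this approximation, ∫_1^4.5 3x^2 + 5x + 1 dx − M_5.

Exact integral: ∫_1^4.5 f(x) dx = 141.75.
M_5 = 141.32125.
Error = 141.75 − 141.32125 = 0.42875.

0.42875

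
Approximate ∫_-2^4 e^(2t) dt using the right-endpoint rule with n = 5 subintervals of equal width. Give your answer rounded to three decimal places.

Δt = (4 − (-2))/5 = 1.2.
Right endpoints: -0.8, 0.4, 1.6, 2.8, 4.
f(-0.8) ≈ 0.202, f(0.4) ≈ 2.226, f(1.6) ≈ 24.533, f(2.8) ≈ 270.426, f(4) ≈ 2980.958.
Sum = Δt · [f(-0.8) + f(0.4) + f(1.6) + f(2.8) + f(4)].
Sum ≈ 3934.013.

3934.013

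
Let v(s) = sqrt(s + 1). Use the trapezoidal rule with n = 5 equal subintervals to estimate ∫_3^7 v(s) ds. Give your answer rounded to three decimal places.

9.748

Δs = (7 − 3)/5 = 0.8.
v(3) ≈ 2.000, v(3.8) ≈ 2.191, v(4.6) ≈ 2.366, v(5.4) ≈ 2.530, v(6.2) ≈ 2.683, v(7) ≈ 2.828.
T_5 = (Δs/2)·[v(s_0) + 2v(s_1) + ... + 2v(s_{4}) + v(s_5)].
Sum ≈ 9.748.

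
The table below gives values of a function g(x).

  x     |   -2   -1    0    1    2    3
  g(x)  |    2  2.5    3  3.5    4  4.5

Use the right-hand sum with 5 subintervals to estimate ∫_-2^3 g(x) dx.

17.5

Δx = 1.
Sum = 1·[2.5 + 3 + 3.5 + 4 + 4.5] = 17.5.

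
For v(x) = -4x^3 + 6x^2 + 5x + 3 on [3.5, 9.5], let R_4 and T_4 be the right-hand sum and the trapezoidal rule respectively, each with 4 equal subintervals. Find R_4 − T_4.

R_4 = -8385.
T_4 = -6315.
R_4 − T_4 = -2070.

-2070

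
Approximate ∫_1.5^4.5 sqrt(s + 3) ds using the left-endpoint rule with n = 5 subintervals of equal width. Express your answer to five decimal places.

Δs = (4.5 − 1.5)/5 = 0.6.
Left endpoints: 1.5, 2.1, 2.7, 3.3, 3.9.
f(1.5) ≈ 2.12132, f(2.1) ≈ 2.25832, f(2.7) ≈ 2.38747, f(3.3) ≈ 2.50998, f(3.9) ≈ 2.62679.
Sum = Δs · [f(1.5) + f(2.1) + f(2.7) + f(3.3) + f(3.9)].
Sum ≈ 7.14232.

7.14232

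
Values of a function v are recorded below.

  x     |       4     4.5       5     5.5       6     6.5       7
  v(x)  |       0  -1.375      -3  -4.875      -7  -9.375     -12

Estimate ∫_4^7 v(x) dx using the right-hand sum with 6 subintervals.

-18.8125

Δx = 0.5.
Sum = 0.5·[(-1.375) + (-3) + (-4.875) + (-7) + (-9.375) + (-12)] = -18.8125.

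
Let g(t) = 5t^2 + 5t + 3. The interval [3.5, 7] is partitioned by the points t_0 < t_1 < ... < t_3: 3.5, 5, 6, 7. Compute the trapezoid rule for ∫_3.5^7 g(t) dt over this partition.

Subinterval widths: 1.5, 1, 1.
g(3.5) = 81.75, g(5) = 153, g(6) = 213, g(7) = 283.
On each subinterval the trapezoid contributes (Δt_i/2)·[g(t_{i-1}) + g(t_i)].
Sum = 607.0625.

607.0625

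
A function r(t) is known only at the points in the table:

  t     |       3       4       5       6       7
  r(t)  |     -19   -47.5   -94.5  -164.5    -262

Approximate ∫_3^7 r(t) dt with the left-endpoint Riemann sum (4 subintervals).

Δt = 1.
Sum = 1·[(-19) + (-47.5) + (-94.5) + (-164.5)] = -325.5.

-325.5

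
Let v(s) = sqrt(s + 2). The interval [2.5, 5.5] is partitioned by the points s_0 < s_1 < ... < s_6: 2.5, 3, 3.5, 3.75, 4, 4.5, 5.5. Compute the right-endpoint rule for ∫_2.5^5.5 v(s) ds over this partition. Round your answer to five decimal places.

7.51586

Subinterval widths: 0.5, 0.5, 0.25, 0.25, 0.5, 1.
Right endpoints: 3, 3.5, 3.75, 4, 4.5, 5.5.
v(3) ≈ 2.23607, v(3.5) ≈ 2.34521, v(3.75) ≈ 2.39792, v(4) ≈ 2.44949, v(4.5) ≈ 2.54951, v(5.5) ≈ 2.73861.
Sum = Σ Δs_i · v(s_i).
Sum ≈ 7.51586.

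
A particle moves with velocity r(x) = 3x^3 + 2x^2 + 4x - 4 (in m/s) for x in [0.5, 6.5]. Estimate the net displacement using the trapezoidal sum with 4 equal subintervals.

1657.125

Δx = (6.5 − 0.5)/4 = 1.5.
r(0.5) = -1.125, r(2) = 36, r(3.5) = 163.125, r(5) = 441, r(6.5) = 930.375.
T_4 = (Δx/2)·[r(x_0) + 2r(x_1) + 2r(x_2) + 2r(x_3) + r(x_4)].
Sum = 1657.125.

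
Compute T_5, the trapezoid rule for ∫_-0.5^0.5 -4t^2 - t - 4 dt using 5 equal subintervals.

Δt = (0.5 − (-0.5))/5 = 0.2.
f(-0.5) = -4.5, f(-0.3) = -4.06, f(-0.1) = -3.94, f(0.1) = -4.14, f(0.3) = -4.66, f(0.5) = -5.5.
T_5 = (Δt/2)·[f(t_0) + 2f(t_1) + ... + 2f(t_{4}) + f(t_5)].
Sum = -4.36.

-4.36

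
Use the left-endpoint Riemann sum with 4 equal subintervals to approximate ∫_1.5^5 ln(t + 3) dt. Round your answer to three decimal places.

Δt = (5 − 1.5)/4 = 0.875.
Left endpoints: 1.5, 2.375, 3.25, 4.125.
f(1.5) ≈ 1.504, f(2.375) ≈ 1.682, f(3.25) ≈ 1.833, f(4.125) ≈ 1.964.
Sum = Δt · [f(1.5) + f(2.375) + f(3.25) + f(4.125)].
Sum ≈ 6.109.

6.109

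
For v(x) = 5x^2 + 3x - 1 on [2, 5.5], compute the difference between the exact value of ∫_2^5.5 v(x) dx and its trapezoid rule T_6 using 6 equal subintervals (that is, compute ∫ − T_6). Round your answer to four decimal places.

Exact integral: ∫_2^5.5 v(x) dx ≈ 299.833333.
T_6 ≈ 300.825810.
Error ≈ 299.833333 − 300.825810 ≈ -0.9925.

-0.9925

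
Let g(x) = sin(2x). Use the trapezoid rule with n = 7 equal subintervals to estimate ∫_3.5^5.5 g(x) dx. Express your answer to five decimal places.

Δx = (5.5 − 3.5)/7 = 2/7.
g(3.5) ≈ 0.65699, g(53/14) ≈ 0.96035, g(57/14) ≈ 0.95856, g(61/14) ≈ 0.65221, g(65/14) ≈ 0.13862, g(69/14) ≈ -0.41902, g(73/14) ≈ -0.84351, g(5.5) ≈ -0.99999.
T_7 = (Δx/2)·[g(x_0) + 2g(x_1) + ... + 2g(x_{6}) + g(x_7)].
Sum ≈ 0.36449.

0.36449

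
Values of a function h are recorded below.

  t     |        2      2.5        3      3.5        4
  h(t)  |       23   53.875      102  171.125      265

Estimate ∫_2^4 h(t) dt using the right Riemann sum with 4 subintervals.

296

Δt = 0.5.
Sum = 0.5·[53.875 + 102 + 171.125 + 265] = 296.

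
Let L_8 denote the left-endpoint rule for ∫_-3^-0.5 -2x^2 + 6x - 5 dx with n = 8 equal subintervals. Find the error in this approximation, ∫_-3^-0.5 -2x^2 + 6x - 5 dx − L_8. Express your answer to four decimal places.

5.1595

Exact integral: ∫_-3^-0.5 f(x) dx ≈ -56.666667.
L_8 ≈ -61.826172.
Error ≈ -56.666667 − (-61.826172) ≈ 5.1595.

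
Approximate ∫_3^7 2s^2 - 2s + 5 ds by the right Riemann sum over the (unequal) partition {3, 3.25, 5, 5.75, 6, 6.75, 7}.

228.84375

Subinterval widths: 0.25, 1.75, 0.75, 0.25, 0.75, 0.25.
Right endpoints: 3.25, 5, 5.75, 6, 6.75, 7.
f(3.25) = 19.625, f(5) = 45, f(5.75) = 59.625, f(6) = 65, f(6.75) = 82.625, f(7) = 89.
Sum = Σ Δs_i · f(s_i).
Sum = 228.84375.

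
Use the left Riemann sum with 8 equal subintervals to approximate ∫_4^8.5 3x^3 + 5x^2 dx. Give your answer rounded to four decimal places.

4111.1873

Δx = (8.5 − 4)/8 = 0.5625.
Left endpoints: 4, 4.5625, 5.125, 5.6875, 6.25, 6.8125, 7.375, 7.9375.
f(4) = 272, f(4.5625) = 1593371/4096, f(5.125) = 274003/512, f(5.6875) = 2923193/4096, f(6.25) = 927.734375, f(6.8125) = 4835567/4096, f(7.375) = 755377/512, f(7.9375) = 7435469/4096.
Sum = Δx · [f(4) + f(4.5625) + f(5.125) + ...].
Sum ≈ 4111.1873.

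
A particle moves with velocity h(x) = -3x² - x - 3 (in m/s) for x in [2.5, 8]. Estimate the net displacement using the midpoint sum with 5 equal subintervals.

Δx = (8 − 2.5)/5 = 1.1.
Midpoints: 3.05, 4.15, 5.25, 6.35, 7.45.
h(3.05) = -33.9575, h(4.15) = -58.8175, h(5.25) = -90.9375, h(6.35) = -130.3175, h(7.45) = -176.9575.
Sum = Δx · [h(3.05) + h(4.15) + h(5.25) + h(6.35) + h(7.45)].
Sum = -540.08625.

-540.08625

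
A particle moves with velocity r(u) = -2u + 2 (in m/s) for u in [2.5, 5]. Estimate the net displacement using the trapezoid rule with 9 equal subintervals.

-13.75

Δu = (5 − 2.5)/9 = 5/18.
r(2.5) = -3, r(25/9) = -32/9, r(55/18) = -37/9, r(10/3) = -14/3, r(65/18) = -47/9, r(35/9) = -52/9, r(25/6) = -19/3, r(40/9) = -62/9, r(85/18) = -67/9, r(5) = -8.
T_9 = (Δu/2)·[r(u_0) + 2r(u_1) + ... + 2r(u_{8}) + r(u_9)].
Sum = -13.75.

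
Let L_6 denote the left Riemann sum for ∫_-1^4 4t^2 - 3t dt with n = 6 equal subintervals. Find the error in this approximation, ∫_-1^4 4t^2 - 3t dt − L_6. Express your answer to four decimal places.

16.4352

Exact integral: ∫_-1^4 f(t) dt ≈ 64.166667.
L_6 ≈ 47.731481.
Error ≈ 64.166667 − 47.731481 ≈ 16.4352.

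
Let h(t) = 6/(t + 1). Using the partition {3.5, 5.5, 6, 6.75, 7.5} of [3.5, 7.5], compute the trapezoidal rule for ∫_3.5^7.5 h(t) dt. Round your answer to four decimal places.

Subinterval widths: 2, 0.5, 0.75, 0.75.
h(3.5) = 4/3, h(5.5) = 12/13, h(6) = 6/7, h(6.75) = 24/31, h(7.5) = 12/17.
On each subinterval the trapezoid contributes (Δt_i/2)·[h(t_{i-1}) + h(t_i)].
Sum ≈ 3.8682.

3.8682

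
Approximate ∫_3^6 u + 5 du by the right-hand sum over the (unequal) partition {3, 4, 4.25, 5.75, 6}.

Subinterval widths: 1, 0.25, 1.5, 0.25.
Right endpoints: 4, 4.25, 5.75, 6.
f(4) = 9, f(4.25) = 9.25, f(5.75) = 10.75, f(6) = 11.
Sum = Σ Δu_i · f(u_i).
Sum = 30.1875.

30.1875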